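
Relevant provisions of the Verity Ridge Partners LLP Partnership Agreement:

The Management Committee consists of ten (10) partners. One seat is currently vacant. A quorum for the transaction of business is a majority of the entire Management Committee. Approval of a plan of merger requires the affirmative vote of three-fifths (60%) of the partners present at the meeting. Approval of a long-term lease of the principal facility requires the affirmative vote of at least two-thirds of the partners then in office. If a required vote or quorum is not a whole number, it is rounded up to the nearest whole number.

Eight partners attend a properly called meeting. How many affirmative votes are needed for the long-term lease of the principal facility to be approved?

The long-term lease of the principal facility requires two-thirds of the partners then in office (9).
2/3 of 9 = 6.

6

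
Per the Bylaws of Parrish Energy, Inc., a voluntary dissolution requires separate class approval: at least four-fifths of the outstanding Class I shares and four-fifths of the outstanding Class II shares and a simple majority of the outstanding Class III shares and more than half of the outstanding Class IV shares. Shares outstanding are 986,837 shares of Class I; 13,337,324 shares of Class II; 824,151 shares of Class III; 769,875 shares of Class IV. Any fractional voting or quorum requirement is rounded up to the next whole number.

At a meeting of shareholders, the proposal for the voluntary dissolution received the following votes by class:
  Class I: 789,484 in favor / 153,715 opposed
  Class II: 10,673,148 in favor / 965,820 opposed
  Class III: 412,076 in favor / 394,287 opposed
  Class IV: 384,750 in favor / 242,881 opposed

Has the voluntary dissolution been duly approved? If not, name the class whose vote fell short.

Class I: 4/5 of 986837 = 789469.60, rounded up to 789470; 789,470 required, 789,484 in favor — approved.
Class II: 4/5 of 13337324 = 10669859.20, rounded up to 10669860; 10,669,860 required, 10,673,148 in favor — approved.
Class III: a majority of 824151 is 412076; 412,076 required, 412,076 in favor — approved.
Class IV: a majority of 769875 is 384938; 384,938 required, 384,750 in favor — not approved.

Not approved — the Class IV shares did not give the required vote.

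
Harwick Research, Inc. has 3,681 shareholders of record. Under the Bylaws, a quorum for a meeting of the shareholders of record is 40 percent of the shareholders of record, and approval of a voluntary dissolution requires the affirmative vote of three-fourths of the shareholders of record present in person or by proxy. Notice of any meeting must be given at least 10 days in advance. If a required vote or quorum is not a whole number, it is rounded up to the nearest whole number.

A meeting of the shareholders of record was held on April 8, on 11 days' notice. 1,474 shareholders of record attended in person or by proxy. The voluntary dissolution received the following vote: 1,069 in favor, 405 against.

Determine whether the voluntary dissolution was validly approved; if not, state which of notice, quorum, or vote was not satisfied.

Notice: 11 days given; 10 required. Satisfied.
Quorum: 40% of 3,681 = 1,472.40, rounded up to 1,473; 1,474 present. Satisfied.
Vote: requires three-fourths of those present (1,474); 3/4 of 1474 = 1105.50, rounded up to 1106, so 1,106 needed; 1,069 in favor. Not satisfied.

Invalid — vote requirement not satisfied.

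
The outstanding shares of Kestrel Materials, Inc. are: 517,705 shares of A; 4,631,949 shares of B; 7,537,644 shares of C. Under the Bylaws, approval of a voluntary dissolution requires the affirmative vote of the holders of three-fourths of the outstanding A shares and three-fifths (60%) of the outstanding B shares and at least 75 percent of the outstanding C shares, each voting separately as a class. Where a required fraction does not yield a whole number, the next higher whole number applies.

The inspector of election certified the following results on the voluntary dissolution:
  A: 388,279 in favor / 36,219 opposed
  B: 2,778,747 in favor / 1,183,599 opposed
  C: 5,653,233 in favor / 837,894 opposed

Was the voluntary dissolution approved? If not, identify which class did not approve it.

A: 3/4 of 517705 = 388278.75, rounded up to 388279; 388,279 required, 388,279 in favor — approved.
B: 3/5 of 4631949 = 2779169.40, rounded up to 2779170; 2,779,170 required, 2,778,747 in favor — not approved.
C: 3/4 of 7537644 = 5653233; 5,653,233 required, 5,653,233 in favor — approved.

Not approved — the B shares did not give the required vote.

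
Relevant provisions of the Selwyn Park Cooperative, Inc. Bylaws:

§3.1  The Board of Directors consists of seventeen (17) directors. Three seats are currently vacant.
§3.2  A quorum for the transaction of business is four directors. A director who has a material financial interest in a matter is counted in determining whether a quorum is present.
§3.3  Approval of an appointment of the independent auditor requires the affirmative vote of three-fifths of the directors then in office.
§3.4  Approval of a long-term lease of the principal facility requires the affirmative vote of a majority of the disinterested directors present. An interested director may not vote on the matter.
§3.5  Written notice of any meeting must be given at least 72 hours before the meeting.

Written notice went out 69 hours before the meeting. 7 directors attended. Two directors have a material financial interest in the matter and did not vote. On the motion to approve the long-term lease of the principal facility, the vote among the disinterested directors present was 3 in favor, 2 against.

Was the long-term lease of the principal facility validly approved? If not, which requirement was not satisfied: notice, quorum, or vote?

Notice: 69 hours given; 72 required (69 < 72). Not satisfied.
Quorum: 7 present (interested directors count toward quorum); quorum is 4. Satisfied.
Vote: the long-term lease of the principal facility requires a majority of the disinterested directors present (7 − 2 = 5). A majority of 5 is 3, so 3 affirmative votes are needed; 3 voted in favor. Satisfied.

Invalid — notice requirement not satisfied.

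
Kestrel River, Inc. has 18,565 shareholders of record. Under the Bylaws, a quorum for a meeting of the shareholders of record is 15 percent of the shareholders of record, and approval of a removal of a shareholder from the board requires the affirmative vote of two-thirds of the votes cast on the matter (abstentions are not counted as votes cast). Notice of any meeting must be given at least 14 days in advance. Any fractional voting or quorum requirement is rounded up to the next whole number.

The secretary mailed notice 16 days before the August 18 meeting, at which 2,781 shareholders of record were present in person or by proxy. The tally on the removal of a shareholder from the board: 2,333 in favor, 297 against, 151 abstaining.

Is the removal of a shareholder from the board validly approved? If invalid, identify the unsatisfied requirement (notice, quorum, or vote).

Invalid — quorum requirement not satisfied.

Notice: 16 days given; 14 required. Satisfied.
Quorum: 15% of 18,565 = 2,784.75, rounded up to 2,785; 2,781 present. Not satisfied.
Vote: requires two-thirds of the votes cast (2,781 − 151 abstaining = 2,630); 2/3 of 2630 = 1753.33, rounded up to 1754, so 1,754 needed; 2,333 in favor. Satisfied.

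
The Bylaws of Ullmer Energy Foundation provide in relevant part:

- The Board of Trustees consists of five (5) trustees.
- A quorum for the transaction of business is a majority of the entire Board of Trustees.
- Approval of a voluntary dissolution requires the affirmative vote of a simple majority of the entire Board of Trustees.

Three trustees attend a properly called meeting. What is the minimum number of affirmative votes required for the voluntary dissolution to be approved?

3

The voluntary dissolution requires a majority of the entire Board of Trustees (5).
A majority of 5 is 3.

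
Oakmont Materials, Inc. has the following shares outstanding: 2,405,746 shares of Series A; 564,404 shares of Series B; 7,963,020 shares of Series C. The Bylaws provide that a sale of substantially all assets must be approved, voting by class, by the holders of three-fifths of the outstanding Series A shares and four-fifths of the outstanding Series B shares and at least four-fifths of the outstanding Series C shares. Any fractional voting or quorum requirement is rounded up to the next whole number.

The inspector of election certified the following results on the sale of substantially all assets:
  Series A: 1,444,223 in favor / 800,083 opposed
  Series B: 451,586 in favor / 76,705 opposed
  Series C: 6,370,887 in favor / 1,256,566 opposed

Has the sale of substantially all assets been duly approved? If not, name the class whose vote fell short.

Approved — every class gave the required vote.

Series A: 3/5 of 2405746 = 1443447.60, rounded up to 1443448; 1,443,448 required, 1,444,223 in favor — approved.
Series B: 4/5 of 564404 = 451523.20, rounded up to 451524; 451,524 required, 451,586 in favor — approved.
Series C: 4/5 of 7963020 = 6370416; 6,370,416 required, 6,370,887 in favor — approved.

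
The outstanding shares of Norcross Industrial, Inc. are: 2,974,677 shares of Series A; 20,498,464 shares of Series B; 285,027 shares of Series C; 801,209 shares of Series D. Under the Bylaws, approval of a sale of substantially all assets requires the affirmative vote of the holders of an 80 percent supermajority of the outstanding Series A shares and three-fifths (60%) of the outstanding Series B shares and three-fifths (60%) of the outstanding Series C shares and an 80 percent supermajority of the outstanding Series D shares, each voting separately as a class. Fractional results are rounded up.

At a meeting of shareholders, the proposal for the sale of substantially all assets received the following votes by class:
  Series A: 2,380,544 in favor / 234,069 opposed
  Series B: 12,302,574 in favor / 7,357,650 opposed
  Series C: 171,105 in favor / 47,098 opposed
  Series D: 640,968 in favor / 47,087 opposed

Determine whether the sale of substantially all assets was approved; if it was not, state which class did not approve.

Series A: 4/5 of 2974677 = 2379741.60, rounded up to 2379742; 2,379,742 required, 2,380,544 in favor — approved.
Series B: 3/5 of 20498464 = 12299078.40, rounded up to 12299079; 12,299,079 required, 12,302,574 in favor — approved.
Series C: 3/5 of 285027 = 171016.20, rounded up to 171017; 171,017 required, 171,105 in favor — approved.
Series D: 4/5 of 801209 = 640967.20, rounded up to 640968; 640,968 required, 640,968 in favor — approved.

Approved — every class gave the required vote.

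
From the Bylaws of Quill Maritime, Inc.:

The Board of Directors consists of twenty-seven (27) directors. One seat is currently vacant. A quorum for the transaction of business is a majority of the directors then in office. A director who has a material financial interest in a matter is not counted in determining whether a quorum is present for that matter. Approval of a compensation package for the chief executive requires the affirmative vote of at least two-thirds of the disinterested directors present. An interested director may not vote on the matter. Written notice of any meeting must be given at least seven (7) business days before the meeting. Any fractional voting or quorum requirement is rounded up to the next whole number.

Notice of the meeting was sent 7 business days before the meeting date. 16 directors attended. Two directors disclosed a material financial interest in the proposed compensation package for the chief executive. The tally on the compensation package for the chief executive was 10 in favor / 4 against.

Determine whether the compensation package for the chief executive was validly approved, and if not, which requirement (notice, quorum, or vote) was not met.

Valid — all requirements satisfied.

Notice: 7 business days given; 7 required (7 ≥ 7). Satisfied.
Quorum: 16 present, but the 2 interested directors do not count, leaving 14. Quorum is 14. Satisfied.
Vote: the compensation package for the chief executive requires two-thirds of the disinterested directors present (16 − 2 = 14). 2/3 of 14 = 9.33, rounded up to 10, so 10 affirmative votes are needed; 10 voted in favor. Satisfied.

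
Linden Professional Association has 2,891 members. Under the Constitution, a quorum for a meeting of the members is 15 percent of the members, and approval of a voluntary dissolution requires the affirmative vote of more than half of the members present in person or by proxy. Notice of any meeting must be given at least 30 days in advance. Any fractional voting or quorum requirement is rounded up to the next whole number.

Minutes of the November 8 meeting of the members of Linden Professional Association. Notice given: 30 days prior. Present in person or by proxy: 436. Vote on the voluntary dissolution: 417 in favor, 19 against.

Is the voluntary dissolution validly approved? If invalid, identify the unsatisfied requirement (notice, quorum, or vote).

Notice: 30 days given; 30 required. Satisfied.
Quorum: 15% of 2,891 = 433.65, rounded up to 434; 436 present. Satisfied.
Vote: requires a majority of those present (436); a majority of 436 is 219, so 219 needed; 417 in favor. Satisfied.

Valid — all requirements satisfied.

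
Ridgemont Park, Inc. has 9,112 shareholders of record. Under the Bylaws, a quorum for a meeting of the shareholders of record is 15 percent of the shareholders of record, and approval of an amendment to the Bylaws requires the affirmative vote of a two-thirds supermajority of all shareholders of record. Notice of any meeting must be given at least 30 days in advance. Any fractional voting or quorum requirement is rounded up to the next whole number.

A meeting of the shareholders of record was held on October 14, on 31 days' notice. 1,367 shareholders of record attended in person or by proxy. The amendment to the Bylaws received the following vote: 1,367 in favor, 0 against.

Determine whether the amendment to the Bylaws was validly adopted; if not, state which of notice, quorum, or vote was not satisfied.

Invalid — vote requirement not satisfied.

Notice: 31 days given; 30 required. Satisfied.
Quorum: 15% of 9,112 = 1,366.80, rounded up to 1,367; 1,367 present. Satisfied.
Vote: requires two-thirds of all shareholders of record (9,112); 2/3 of 9112 = 6074.67, rounded up to 6075, so 6,075 needed; 1,367 in favor. Not satisfied.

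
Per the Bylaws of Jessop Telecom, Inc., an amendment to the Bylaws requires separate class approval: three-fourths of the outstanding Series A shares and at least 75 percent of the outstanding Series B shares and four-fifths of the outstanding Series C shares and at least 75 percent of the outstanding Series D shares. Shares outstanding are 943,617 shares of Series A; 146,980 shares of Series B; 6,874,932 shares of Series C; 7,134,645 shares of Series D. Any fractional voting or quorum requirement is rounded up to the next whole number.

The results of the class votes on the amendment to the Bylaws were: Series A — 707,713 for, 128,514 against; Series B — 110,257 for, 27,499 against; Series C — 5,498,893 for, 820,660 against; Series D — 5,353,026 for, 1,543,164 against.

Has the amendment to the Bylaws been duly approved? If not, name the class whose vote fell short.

Series A: 3/4 of 943617 = 707712.75, rounded up to 707713; 707,713 required, 707,713 in favor — approved.
Series B: 3/4 of 146980 = 110235; 110,235 required, 110,257 in favor — approved.
Series C: 4/5 of 6874932 = 5499945.60, rounded up to 5499946; 5,499,946 required, 5,498,893 in favor — not approved.
Series D: 3/4 of 7134645 = 5350983.75, rounded up to 5350984; 5,350,984 required, 5,353,026 in favor — approved.

Not approved — the Series C shares did not give the required vote.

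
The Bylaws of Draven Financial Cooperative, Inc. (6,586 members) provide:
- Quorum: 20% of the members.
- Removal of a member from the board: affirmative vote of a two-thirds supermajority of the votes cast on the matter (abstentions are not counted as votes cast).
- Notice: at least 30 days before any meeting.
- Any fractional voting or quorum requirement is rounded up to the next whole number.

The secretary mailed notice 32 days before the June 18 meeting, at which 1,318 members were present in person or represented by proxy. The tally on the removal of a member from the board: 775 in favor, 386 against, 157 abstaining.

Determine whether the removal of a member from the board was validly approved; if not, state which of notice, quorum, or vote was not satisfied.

Valid — all requirements satisfied.

Notice: 32 days given; 30 required. Satisfied.
Quorum: 20% of 6,586 = 1,317.20, rounded up to 1,318; 1,318 present. Satisfied.
Vote: requires two-thirds of the votes cast (1,318 − 157 abstaining = 1,161); 2/3 of 1161 = 774, so 774 needed; 775 in favor. Satisfied.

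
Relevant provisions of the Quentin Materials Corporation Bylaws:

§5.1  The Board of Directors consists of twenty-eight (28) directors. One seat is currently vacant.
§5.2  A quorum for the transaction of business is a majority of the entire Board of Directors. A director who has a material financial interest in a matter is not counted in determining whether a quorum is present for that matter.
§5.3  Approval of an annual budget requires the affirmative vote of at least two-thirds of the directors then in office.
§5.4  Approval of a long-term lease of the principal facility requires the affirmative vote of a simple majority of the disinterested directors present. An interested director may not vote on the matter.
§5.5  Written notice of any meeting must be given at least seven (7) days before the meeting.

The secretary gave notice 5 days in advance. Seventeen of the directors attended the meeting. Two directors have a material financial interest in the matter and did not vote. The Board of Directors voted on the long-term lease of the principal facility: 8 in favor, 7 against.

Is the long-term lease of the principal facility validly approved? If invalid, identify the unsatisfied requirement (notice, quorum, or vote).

Notice: 5 days given; 7 required (5 < 7). Not satisfied.
Quorum: 17 present, but the 2 interested directors do not count, leaving 15. Quorum is 15. Satisfied.
Vote: the long-term lease of the principal facility requires a majority of the disinterested directors present (17 − 2 = 15). A majority of 15 is 8, so 8 affirmative votes are needed; 8 voted in favor. Satisfied.

Invalid — notice requirement not satisfied.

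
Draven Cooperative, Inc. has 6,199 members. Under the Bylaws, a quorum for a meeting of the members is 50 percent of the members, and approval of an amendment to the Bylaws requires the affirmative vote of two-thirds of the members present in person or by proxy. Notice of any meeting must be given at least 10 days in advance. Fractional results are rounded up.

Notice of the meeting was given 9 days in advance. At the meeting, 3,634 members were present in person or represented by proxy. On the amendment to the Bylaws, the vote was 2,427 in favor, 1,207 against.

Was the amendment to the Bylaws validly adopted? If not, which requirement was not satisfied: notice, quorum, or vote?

Notice: 9 days given; 10 required. Not satisfied.
Quorum: 50% of 6,199 = 3,099.50, rounded up to 3,100; 3,634 present. Satisfied.
Vote: requires two-thirds of those present (3,634); 2/3 of 3634 = 2422.67, rounded up to 2423, so 2,423 needed; 2,427 in favor. Satisfied.

Invalid — notice requirement not satisfied.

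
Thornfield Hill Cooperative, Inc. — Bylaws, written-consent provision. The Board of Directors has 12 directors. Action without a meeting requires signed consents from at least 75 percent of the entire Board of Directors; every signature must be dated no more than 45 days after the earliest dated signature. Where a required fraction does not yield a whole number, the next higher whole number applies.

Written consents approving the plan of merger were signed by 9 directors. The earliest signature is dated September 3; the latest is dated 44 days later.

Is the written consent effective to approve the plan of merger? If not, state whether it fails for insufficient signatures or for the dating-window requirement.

Effective — both the signature and dating-window requirements are satisfied.

Signatures required: at least 75 percent of 12 — 3/4 of 12 = 9, so 9 needed; 9 signed. Sufficient.
Dating window: the latest signature is 44 days after the earliest; the limit is 45 days. Within the window.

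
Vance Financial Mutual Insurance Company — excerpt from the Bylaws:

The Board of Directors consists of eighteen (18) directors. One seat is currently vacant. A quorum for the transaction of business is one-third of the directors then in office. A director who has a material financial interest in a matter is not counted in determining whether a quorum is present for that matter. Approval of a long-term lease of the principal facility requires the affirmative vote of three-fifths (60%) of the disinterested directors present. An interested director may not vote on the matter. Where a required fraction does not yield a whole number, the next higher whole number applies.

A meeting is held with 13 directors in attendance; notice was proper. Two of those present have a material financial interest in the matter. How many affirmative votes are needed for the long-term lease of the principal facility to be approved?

7

The long-term lease of the principal facility requires three-fifths of the disinterested directors present (13 − 2 = 11).
3/5 of 11 = 6.60, rounded up to 7.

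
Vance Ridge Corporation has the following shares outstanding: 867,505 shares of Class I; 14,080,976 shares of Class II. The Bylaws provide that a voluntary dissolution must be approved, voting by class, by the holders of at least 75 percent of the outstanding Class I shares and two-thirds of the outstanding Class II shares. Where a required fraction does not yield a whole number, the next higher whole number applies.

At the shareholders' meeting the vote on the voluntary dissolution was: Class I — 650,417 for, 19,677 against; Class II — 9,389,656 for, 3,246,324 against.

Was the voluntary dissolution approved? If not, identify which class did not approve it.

Class I: 3/4 of 867505 = 650628.75, rounded up to 650629; 650,629 required, 650,417 in favor — not approved.
Class II: 2/3 of 14080976 = 9387317.33, rounded up to 9387318; 9,387,318 required, 9,389,656 in favor — approved.

Not approved — the Class I shares did not give the required vote.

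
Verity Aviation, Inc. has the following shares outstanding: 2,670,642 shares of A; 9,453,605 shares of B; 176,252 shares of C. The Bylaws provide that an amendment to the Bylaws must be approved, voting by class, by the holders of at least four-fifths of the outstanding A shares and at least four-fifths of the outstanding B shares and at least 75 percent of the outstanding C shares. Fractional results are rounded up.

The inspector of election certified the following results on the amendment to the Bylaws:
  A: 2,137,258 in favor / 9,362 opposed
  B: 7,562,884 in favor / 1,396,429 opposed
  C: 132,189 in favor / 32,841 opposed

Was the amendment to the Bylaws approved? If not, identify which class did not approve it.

Approved — every class gave the required vote.

A: 4/5 of 2670642 = 2136513.60, rounded up to 2136514; 2,136,514 required, 2,137,258 in favor — approved.
B: 4/5 of 9453605 = 7562884; 7,562,884 required, 7,562,884 in favor — approved.
C: 3/4 of 176252 = 132189; 132,189 required, 132,189 in favor — approved.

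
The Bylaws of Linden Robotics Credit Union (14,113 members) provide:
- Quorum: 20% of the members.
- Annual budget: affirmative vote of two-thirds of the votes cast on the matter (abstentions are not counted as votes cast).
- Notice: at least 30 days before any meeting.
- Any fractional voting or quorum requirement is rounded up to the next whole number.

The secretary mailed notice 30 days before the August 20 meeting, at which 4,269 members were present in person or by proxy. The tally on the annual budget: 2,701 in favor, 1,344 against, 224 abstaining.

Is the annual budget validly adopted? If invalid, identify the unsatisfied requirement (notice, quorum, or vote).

Notice: 30 days given; 30 required. Satisfied.
Quorum: 20% of 14,113 = 2,822.60, rounded up to 2,823; 4,269 present. Satisfied.
Vote: requires two-thirds of the votes cast (4,269 − 224 abstaining = 4,045); 2/3 of 4045 = 2696.67, rounded up to 2697, so 2,697 needed; 2,701 in favor. Satisfied.

Valid — all requirements satisfied.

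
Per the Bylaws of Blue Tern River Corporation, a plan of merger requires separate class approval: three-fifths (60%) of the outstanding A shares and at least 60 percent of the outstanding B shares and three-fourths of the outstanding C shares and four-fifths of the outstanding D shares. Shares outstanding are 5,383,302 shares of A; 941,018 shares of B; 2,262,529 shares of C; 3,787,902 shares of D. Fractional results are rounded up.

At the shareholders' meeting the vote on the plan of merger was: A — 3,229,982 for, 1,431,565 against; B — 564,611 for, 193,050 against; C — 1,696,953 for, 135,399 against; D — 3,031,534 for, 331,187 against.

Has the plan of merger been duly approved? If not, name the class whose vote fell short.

A: 3/5 of 5383302 = 3229981.20, rounded up to 3229982; 3,229,982 required, 3,229,982 in favor — approved.
B: 3/5 of 941018 = 564610.80, rounded up to 564611; 564,611 required, 564,611 in favor — approved.
C: 3/4 of 2262529 = 1696896.75, rounded up to 1696897; 1,696,897 required, 1,696,953 in favor — approved.
D: 4/5 of 3787902 = 3030321.60, rounded up to 3030322; 3,030,322 required, 3,031,534 in favor — approved.

Approved — every class gave the required vote.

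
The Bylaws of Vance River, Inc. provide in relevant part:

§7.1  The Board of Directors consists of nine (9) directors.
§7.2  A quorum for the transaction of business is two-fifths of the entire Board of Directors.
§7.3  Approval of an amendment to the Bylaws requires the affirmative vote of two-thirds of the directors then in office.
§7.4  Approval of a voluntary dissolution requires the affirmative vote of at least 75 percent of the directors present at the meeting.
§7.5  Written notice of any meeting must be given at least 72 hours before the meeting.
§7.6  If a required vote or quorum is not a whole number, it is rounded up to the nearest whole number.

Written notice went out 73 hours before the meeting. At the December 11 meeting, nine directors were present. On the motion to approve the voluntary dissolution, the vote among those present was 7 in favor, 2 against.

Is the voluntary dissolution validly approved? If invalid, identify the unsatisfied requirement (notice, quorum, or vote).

Notice: 73 hours given; 72 required (73 ≥ 72). Satisfied.
Quorum: 9 present; quorum is 4. Satisfied.
Vote: the voluntary dissolution requires three-fourths of the directors present (9). 3/4 of 9 = 6.75, rounded up to 7, so 7 affirmative votes are needed; 7 voted in favor. Satisfied.

Valid — all requirements satisfied.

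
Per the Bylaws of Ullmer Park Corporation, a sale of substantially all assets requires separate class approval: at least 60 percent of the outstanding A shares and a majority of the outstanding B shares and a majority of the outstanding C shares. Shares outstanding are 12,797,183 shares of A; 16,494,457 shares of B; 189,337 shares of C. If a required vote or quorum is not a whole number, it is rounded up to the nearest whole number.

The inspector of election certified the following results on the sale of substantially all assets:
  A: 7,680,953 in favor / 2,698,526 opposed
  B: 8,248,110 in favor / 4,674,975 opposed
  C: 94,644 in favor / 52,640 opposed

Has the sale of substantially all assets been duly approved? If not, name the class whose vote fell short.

Not approved — the C shares did not give the required vote.

A: 3/5 of 12797183 = 7678309.80, rounded up to 7678310; 7,678,310 required, 7,680,953 in favor — approved.
B: a majority of 16494457 is 8247229; 8,247,229 required, 8,248,110 in favor — approved.
C: a majority of 189337 is 94669; 94,669 required, 94,644 in favor — not approved.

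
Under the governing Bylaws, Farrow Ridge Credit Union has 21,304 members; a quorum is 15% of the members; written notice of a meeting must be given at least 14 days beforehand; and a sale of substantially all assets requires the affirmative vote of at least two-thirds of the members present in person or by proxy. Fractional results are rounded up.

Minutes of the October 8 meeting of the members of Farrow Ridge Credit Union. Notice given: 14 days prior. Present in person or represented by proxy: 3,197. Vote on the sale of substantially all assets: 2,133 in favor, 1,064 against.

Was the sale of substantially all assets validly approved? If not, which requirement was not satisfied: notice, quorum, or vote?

Notice: 14 days given; 14 required. Satisfied.
Quorum: 15% of 21,304 = 3,195.60, rounded up to 3,196; 3,197 present. Satisfied.
Vote: requires two-thirds of those present (3,197); 2/3 of 3197 = 2131.33, rounded up to 2132, so 2,132 needed; 2,133 in favor. Satisfied.

Valid — all requirements satisfied.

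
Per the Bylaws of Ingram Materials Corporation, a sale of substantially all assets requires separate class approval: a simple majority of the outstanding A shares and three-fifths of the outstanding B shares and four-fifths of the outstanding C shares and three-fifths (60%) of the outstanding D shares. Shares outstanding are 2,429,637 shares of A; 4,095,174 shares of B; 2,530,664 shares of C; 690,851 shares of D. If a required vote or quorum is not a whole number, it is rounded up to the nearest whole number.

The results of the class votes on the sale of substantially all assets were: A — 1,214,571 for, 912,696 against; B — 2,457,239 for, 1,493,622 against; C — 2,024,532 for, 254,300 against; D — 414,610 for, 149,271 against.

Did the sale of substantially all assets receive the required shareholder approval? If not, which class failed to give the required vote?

Not approved — the A shares did not give the required vote.

A: a majority of 2429637 is 1214819; 1,214,819 required, 1,214,571 in favor — not approved.
B: 3/5 of 4095174 = 2457104.40, rounded up to 2457105; 2,457,105 required, 2,457,239 in favor — approved.
C: 4/5 of 2530664 = 2024531.20, rounded up to 2024532; 2,024,532 required, 2,024,532 in favor — approved.
D: 3/5 of 690851 = 414510.60, rounded up to 414511; 414,511 required, 414,610 in favor — approved.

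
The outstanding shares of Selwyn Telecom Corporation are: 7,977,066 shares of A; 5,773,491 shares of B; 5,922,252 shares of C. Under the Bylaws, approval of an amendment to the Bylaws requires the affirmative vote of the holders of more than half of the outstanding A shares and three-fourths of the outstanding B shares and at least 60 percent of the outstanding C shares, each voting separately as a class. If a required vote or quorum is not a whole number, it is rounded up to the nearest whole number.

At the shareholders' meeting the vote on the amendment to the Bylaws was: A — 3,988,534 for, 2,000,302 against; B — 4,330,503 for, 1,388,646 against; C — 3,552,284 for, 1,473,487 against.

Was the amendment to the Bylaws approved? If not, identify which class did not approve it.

Not approved — the C shares did not give the required vote.

A: a majority of 7977066 is 3988534; 3,988,534 required, 3,988,534 in favor — approved.
B: 3/4 of 5773491 = 4330118.25, rounded up to 4330119; 4,330,119 required, 4,330,503 in favor — approved.
C: 3/5 of 5922252 = 3553351.20, rounded up to 3553352; 3,553,352 required, 3,552,284 in favor — not approved.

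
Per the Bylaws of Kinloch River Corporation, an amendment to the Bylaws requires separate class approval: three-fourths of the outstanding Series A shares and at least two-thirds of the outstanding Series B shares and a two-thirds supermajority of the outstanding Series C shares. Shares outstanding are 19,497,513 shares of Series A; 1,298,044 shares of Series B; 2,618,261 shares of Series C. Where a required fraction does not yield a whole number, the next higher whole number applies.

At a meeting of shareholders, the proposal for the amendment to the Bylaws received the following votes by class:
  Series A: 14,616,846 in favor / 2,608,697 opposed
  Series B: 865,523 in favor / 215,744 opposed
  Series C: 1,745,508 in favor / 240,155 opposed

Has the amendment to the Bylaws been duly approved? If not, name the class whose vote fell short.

Not approved — the Series A shares did not give the required vote.

Series A: 3/4 of 19497513 = 14623134.75, rounded up to 14623135; 14,623,135 required, 14,616,846 in favor — not approved.
Series B: 2/3 of 1298044 = 865362.67, rounded up to 865363; 865,363 required, 865,523 in favor — approved.
Series C: 2/3 of 2618261 = 1745507.33, rounded up to 1745508; 1,745,508 required, 1,745,508 in favor — approved.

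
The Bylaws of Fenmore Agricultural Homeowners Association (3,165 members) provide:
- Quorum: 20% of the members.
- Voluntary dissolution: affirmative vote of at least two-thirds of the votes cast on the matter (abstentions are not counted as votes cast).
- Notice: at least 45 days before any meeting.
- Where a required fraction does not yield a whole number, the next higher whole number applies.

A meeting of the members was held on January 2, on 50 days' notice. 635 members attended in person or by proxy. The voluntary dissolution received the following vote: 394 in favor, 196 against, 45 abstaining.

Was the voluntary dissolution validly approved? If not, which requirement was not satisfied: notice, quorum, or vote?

Notice: 50 days given; 45 required. Satisfied.
Quorum: 20% of 3,165 = 633; 635 present. Satisfied.
Vote: requires two-thirds of the votes cast (635 − 45 abstaining = 590); 2/3 of 590 = 393.33, rounded up to 394, so 394 needed; 394 in favor. Satisfied.

Valid — all requirements satisfied.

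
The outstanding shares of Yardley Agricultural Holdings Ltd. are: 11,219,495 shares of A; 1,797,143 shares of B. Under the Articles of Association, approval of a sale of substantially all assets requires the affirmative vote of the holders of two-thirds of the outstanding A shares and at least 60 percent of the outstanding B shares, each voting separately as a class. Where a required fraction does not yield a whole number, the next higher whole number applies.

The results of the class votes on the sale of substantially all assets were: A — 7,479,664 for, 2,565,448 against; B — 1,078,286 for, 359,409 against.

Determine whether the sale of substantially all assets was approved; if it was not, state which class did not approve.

Approved — every class gave the required vote.

A: 2/3 of 11219495 = 7479663.33, rounded up to 7479664; 7,479,664 required, 7,479,664 in favor — approved.
B: 3/5 of 1797143 = 1078285.80, rounded up to 1078286; 1,078,286 required, 1,078,286 in favor — approved.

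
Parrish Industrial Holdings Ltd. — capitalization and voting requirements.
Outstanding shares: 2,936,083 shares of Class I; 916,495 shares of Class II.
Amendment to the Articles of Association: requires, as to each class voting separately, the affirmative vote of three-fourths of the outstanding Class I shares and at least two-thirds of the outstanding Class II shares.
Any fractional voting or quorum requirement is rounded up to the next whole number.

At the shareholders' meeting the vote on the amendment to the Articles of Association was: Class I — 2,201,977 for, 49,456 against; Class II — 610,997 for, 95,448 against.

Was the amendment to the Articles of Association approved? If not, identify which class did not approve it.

Not approved — the Class I shares did not give the required vote.

Class I: 3/4 of 2936083 = 2202062.25, rounded up to 2202063; 2,202,063 required, 2,201,977 in favor — not approved.
Class II: 2/3 of 916495 = 610996.67, rounded up to 610997; 610,997 required, 610,997 in favor — approved.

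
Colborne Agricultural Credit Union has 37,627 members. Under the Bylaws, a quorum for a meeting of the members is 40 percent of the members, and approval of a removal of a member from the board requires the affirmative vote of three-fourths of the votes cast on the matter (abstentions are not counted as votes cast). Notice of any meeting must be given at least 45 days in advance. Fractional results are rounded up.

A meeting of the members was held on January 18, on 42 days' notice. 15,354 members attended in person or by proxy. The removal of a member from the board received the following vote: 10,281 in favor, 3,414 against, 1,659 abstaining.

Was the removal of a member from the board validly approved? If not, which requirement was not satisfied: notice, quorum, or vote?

Invalid — notice requirement not satisfied.

Notice: 42 days given; 45 required. Not satisfied.
Quorum: 40% of 37,627 = 15,050.80, rounded up to 15,051; 15,354 present. Satisfied.
Vote: requires three-fourths of the votes cast (15,354 − 1,659 abstaining = 13,695); 3/4 of 13695 = 10271.25, rounded up to 10272, so 10,272 needed; 10,281 in favor. Satisfied.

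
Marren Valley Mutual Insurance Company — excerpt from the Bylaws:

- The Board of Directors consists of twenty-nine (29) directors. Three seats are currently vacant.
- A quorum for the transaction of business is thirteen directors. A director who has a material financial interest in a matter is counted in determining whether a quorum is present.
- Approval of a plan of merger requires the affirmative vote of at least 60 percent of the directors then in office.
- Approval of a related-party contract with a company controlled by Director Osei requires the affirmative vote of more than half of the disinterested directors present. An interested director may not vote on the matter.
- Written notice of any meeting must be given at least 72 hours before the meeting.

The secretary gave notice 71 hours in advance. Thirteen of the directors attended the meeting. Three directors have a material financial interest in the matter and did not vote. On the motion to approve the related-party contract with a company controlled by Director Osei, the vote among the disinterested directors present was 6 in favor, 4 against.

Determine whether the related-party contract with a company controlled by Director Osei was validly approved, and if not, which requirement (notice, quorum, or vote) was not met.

Notice: 71 hours given; 72 required (71 < 72). Not satisfied.
Quorum: 13 present (interested directors count toward quorum); quorum is 13. Satisfied.
Vote: the related-party contract with a company controlled by Director Osei requires a majority of the disinterested directors present (13 − 3 = 10). A majority of 10 is 6, so 6 affirmative votes are needed; 6 voted in favor. Satisfied.

Invalid — notice requirement not satisfied.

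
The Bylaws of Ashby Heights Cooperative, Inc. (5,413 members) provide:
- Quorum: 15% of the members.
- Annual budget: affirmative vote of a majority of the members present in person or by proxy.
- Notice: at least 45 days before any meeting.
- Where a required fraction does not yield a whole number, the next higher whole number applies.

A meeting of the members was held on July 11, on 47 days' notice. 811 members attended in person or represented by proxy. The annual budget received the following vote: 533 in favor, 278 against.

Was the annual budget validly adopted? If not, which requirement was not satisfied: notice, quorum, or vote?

Invalid — quorum requirement not satisfied.

Notice: 47 days given; 45 required. Satisfied.
Quorum: 15% of 5,413 = 811.95, rounded up to 812; 811 present. Not satisfied.
Vote: requires a majority of those present (811); a majority of 811 is 406, so 406 needed; 533 in favor. Satisfied.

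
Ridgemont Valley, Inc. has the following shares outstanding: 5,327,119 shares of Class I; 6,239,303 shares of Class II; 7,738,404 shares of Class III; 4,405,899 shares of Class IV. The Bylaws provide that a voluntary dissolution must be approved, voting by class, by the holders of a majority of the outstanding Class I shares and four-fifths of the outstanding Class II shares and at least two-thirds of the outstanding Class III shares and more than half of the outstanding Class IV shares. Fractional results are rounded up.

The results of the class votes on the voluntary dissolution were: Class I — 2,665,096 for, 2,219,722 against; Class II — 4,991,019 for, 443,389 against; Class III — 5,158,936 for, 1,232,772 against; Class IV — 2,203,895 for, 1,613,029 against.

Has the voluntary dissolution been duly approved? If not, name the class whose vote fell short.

Class I: a majority of 5327119 is 2663560; 2,663,560 required, 2,665,096 in favor — approved.
Class II: 4/5 of 6239303 = 4991442.40, rounded up to 4991443; 4,991,443 required, 4,991,019 in favor — not approved.
Class III: 2/3 of 7738404 = 5158936; 5,158,936 required, 5,158,936 in favor — approved.
Class IV: a majority of 4405899 is 2202950; 2,202,950 required, 2,203,895 in favor — approved.

Not approved — the Class II shares did not give the required vote.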